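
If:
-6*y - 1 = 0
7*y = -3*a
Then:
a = 7/18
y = -1/6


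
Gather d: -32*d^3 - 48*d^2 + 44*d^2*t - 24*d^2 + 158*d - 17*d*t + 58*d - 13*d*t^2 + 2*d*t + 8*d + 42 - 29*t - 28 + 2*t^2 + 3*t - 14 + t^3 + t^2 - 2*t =-32*d^3 + d^2*(44*t - 72) + d*(-13*t^2 - 15*t + 224) + t^3 + 3*t^2 - 28*t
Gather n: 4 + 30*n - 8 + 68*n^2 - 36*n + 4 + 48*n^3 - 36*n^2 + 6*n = 48*n^3 + 32*n^2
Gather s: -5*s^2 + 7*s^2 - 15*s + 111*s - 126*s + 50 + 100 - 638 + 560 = 2*s^2 - 30*s + 72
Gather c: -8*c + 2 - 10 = -8*c - 8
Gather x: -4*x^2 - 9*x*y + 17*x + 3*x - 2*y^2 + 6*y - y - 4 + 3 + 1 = -4*x^2 + x*(20 - 9*y) - 2*y^2 + 5*y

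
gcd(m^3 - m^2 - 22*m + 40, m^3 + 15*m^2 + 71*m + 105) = m + 5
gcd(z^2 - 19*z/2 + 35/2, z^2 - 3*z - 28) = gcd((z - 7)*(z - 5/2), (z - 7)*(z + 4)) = z - 7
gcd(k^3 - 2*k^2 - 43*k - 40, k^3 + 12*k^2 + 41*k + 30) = k^2 + 6*k + 5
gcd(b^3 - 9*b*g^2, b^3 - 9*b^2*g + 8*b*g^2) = b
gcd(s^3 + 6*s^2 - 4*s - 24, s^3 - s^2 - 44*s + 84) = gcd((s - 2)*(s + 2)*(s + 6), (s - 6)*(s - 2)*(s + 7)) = s - 2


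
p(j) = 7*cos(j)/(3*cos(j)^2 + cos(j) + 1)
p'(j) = 7*(6*sin(j)*cos(j) + sin(j))*cos(j)/(3*cos(j)^2 + cos(j) + 1)^2 - 7*sin(j)/(3*cos(j)^2 + cos(j) + 1) = 7*(2 - 3*sin(j)^2)*sin(j)/(3*cos(j)^2 + cos(j) + 1)^2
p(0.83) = 1.55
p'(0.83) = 0.20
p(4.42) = -2.10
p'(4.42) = 5.45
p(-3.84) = -2.69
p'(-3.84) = 0.86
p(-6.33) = 1.40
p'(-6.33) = -0.03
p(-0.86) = 1.56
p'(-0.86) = -0.17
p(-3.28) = -2.35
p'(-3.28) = 0.22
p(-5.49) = 1.55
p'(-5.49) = 0.24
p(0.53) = 1.47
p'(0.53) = 0.26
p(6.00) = 1.42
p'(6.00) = -0.15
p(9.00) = -2.47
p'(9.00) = 0.65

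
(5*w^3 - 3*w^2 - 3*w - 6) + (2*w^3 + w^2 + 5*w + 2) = 7*w^3 - 2*w^2 + 2*w - 4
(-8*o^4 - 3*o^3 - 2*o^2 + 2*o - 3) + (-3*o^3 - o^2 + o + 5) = -8*o^4 - 6*o^3 - 3*o^2 + 3*o + 2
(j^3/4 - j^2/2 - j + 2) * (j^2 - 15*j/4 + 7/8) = j^5/4 - 23*j^4/16 + 35*j^3/32 + 85*j^2/16 - 67*j/8 + 7/4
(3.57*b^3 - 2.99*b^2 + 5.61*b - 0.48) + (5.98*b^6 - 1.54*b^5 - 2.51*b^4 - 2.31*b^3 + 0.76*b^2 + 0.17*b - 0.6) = 5.98*b^6 - 1.54*b^5 - 2.51*b^4 + 1.26*b^3 - 2.23*b^2 + 5.78*b - 1.08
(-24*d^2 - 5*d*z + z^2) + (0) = -24*d^2 - 5*d*z + z^2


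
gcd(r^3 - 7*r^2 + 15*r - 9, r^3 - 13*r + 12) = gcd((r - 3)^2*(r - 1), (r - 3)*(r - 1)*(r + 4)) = r^2 - 4*r + 3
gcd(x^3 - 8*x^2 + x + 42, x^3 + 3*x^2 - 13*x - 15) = x - 3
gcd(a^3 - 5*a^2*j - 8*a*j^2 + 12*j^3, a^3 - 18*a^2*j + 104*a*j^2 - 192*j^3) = a - 6*j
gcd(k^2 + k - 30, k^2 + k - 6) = 1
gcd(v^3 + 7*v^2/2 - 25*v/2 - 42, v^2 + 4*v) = v + 4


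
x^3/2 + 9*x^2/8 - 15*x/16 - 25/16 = (x/2 + 1/2)*(x - 5/4)*(x + 5/2)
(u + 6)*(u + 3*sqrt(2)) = u^2 + 3*sqrt(2)*u + 6*u + 18*sqrt(2)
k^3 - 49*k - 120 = (k - 8)*(k + 3)*(k + 5)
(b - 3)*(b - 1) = b^2 - 4*b + 3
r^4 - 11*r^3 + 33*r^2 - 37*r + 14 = (r - 7)*(r - 2)*(r - 1)^2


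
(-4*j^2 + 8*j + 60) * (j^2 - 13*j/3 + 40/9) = -4*j^4 + 76*j^3/3 + 68*j^2/9 - 2020*j/9 + 800/3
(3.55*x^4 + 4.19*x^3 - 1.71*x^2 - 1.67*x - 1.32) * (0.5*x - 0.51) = 1.775*x^5 + 0.2845*x^4 - 2.9919*x^3 + 0.0371*x^2 + 0.1917*x + 0.6732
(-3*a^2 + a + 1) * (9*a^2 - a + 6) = -27*a^4 + 12*a^3 - 10*a^2 + 5*a + 6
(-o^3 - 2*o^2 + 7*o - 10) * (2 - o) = o^4 - 11*o^2 + 24*o - 20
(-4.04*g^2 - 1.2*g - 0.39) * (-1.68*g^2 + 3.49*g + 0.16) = 6.7872*g^4 - 12.0836*g^3 - 4.1792*g^2 - 1.5531*g - 0.0624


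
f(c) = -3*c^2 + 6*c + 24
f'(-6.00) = 42.00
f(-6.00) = -120.00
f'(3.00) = -12.00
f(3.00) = 15.00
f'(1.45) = -2.70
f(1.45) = 26.39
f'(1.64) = -3.84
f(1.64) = 25.77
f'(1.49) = -2.94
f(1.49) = 26.28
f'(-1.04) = 12.24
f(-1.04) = 14.52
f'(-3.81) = 28.86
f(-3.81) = -42.41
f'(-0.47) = 8.82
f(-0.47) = 20.52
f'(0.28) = 4.32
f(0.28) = 25.44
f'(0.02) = 5.88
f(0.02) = 24.12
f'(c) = 6 - 6*c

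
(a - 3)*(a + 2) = a^2 - a - 6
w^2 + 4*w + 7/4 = (w + 1/2)*(w + 7/2)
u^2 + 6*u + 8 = (u + 2)*(u + 4)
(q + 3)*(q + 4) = q^2 + 7*q + 12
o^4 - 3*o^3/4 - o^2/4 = o^2*(o - 1)*(o + 1/4)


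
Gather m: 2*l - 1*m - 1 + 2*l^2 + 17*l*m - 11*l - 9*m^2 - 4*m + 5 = 2*l^2 - 9*l - 9*m^2 + m*(17*l - 5) + 4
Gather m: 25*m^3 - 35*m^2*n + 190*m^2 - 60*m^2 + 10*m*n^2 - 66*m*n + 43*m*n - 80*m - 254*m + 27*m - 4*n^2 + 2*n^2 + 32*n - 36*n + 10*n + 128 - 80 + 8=25*m^3 + m^2*(130 - 35*n) + m*(10*n^2 - 23*n - 307) - 2*n^2 + 6*n + 56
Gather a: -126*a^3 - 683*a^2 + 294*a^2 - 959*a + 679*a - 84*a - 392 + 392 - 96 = -126*a^3 - 389*a^2 - 364*a - 96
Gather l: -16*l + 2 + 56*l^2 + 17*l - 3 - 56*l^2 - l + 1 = 0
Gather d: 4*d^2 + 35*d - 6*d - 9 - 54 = 4*d^2 + 29*d - 63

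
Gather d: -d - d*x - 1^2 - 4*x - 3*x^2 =d*(-x - 1) - 3*x^2 - 4*x - 1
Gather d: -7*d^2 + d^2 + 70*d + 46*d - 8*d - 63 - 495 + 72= -6*d^2 + 108*d - 486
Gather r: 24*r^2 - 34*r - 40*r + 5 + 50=24*r^2 - 74*r + 55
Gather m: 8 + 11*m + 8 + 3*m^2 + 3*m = 3*m^2 + 14*m + 16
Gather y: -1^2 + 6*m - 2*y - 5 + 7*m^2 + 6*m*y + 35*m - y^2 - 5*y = 7*m^2 + 41*m - y^2 + y*(6*m - 7) - 6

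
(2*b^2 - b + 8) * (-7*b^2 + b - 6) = -14*b^4 + 9*b^3 - 69*b^2 + 14*b - 48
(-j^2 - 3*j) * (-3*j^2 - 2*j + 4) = 3*j^4 + 11*j^3 + 2*j^2 - 12*j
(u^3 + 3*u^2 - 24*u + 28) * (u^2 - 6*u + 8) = u^5 - 3*u^4 - 34*u^3 + 196*u^2 - 360*u + 224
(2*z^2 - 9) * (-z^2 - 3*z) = -2*z^4 - 6*z^3 + 9*z^2 + 27*z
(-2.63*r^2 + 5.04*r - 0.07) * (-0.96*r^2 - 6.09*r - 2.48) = 2.5248*r^4 + 11.1783*r^3 - 24.104*r^2 - 12.0729*r + 0.1736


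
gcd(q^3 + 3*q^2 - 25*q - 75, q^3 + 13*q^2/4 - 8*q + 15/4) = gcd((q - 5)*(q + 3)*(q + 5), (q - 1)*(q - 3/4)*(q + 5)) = q + 5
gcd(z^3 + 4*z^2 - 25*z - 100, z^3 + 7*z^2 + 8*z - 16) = z + 4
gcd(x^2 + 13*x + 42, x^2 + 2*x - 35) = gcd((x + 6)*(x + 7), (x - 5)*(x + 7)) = x + 7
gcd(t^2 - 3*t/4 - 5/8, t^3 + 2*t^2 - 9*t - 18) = 1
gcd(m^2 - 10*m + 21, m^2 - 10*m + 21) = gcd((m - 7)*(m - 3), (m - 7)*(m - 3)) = m^2 - 10*m + 21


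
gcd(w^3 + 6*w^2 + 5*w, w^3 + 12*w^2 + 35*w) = w^2 + 5*w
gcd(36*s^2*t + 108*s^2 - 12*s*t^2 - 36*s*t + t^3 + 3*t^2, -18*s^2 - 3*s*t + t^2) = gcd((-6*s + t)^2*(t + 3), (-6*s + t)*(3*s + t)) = 6*s - t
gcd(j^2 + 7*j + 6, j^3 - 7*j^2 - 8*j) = j + 1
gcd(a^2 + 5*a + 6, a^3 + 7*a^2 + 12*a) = a + 3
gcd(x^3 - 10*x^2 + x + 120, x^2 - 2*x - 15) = x^2 - 2*x - 15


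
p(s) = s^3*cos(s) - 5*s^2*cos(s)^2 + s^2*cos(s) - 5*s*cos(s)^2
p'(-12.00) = 1873.80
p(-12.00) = -1806.64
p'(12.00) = 593.90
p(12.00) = 1024.26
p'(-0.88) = 2.49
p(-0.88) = 0.27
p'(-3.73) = -32.10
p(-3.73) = -3.63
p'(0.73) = 1.11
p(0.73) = -2.82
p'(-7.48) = -437.16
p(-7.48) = -164.80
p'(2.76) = -100.94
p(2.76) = -71.27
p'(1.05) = 6.18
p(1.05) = -1.54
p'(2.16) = -62.18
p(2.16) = -18.73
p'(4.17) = 128.63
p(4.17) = -75.13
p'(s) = -s^3*sin(s) + 10*s^2*sin(s)*cos(s) - s^2*sin(s) + 3*s^2*cos(s) + 10*s*sin(s)*cos(s) - 10*s*cos(s)^2 + 2*s*cos(s) - 5*cos(s)^2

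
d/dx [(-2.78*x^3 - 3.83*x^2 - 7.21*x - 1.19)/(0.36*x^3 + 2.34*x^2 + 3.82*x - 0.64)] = (4.44089209850063e-16*x^5 - 5.1264*x^4 - 16.048*x^3 + 8.8636*x^2 + 10.4716*x + 9.1602)/(0.1296*x^6 + 1.6848*x^5 + 8.226*x^4 + 17.4168*x^3 + 11.5972*x^2 - 4.8896*x + 0.4096)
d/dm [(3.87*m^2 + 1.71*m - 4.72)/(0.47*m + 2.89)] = (1.8189*m^2 + 22.3686*m + 7.1603)/(0.2209*m^2 + 2.7166*m + 8.3521)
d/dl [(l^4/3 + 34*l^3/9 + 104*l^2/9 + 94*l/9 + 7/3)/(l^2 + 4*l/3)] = 2*(9*l^5 + 69*l^4 + 136*l^3 + 67*l^2 - 63*l - 42)/(3*l^2*(9*l^2 + 24*l + 16))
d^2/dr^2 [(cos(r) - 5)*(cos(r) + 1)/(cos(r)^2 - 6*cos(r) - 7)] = 2*(sin(r)^2 - 7*cos(r) + 1)/(cos(r) - 7)^3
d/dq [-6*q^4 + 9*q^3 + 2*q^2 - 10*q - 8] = -24*q^3 + 27*q^2 + 4*q - 10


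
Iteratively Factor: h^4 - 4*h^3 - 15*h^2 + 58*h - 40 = (h - 5)*(h^3 + h^2 - 10*h + 8) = (h - 5)*(h - 1)*(h^2 + 2*h - 8) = (h - 5)*(h - 2)*(h - 1)*(h + 4)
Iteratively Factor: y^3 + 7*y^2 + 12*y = (y + 4)*(y^2 + 3*y) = y*(y + 4)*(y + 3)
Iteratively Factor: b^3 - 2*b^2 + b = (b - 1)*(b^2 - b) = (b - 1)^2*(b)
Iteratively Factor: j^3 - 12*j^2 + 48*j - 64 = (j - 4)*(j^2 - 8*j + 16) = (j - 4)^2*(j - 4)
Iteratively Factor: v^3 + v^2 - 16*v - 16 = (v - 4)*(v^2 + 5*v + 4) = (v - 4)*(v + 1)*(v + 4)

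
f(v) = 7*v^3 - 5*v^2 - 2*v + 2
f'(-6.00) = 814.00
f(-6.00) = -1678.00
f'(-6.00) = 814.00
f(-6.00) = -1678.00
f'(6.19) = 740.74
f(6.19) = 1458.28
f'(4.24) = 333.13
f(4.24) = 437.21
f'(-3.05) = 223.85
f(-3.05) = -237.02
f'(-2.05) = 106.75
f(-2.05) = -75.22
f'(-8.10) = 1456.81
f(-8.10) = -4029.94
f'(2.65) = 118.97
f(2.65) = 91.85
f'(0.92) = 6.57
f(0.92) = 1.38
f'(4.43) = 365.82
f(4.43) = 503.58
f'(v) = 21*v^2 - 10*v - 2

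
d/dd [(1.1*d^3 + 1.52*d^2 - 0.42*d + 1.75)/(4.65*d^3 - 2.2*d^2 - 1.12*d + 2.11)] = (-9.488*d^4 + 1.442*d^3 - 20.0759*d^2 + 14.1144*d + 1.0738)/(21.6225*d^6 - 20.46*d^5 - 5.576*d^4 + 24.551*d^3 - 8.0296*d^2 - 4.7264*d + 4.4521)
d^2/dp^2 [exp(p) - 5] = exp(p)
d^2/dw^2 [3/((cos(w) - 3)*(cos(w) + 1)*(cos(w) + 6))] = 3*(-58*(1 - cos(w)^2)^2 + 12*sin(w)^6 + 3*cos(w)^6 - 44*cos(w)^5 + 82*cos(w)^3 - 587*cos(w)^2 + 18*cos(w) + 640)/((cos(w) - 3)^3*(cos(w) + 1)^3*(cos(w) + 6)^3)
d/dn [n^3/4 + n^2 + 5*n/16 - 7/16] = 3*n^2/4 + 2*n + 5/16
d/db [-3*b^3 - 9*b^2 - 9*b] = -9*b^2 - 18*b - 9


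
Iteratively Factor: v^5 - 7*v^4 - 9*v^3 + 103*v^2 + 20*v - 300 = (v + 3)*(v^4 - 10*v^3 + 21*v^2 + 40*v - 100) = (v - 2)*(v + 3)*(v^3 - 8*v^2 + 5*v + 50) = (v - 5)*(v - 2)*(v + 3)*(v^2 - 3*v - 10) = (v - 5)^2*(v - 2)*(v + 3)*(v + 2)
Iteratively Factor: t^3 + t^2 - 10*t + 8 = (t + 4)*(t^2 - 3*t + 2) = (t - 2)*(t + 4)*(t - 1)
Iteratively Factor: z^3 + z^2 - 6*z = (z)*(z^2 + z - 6) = z*(z - 2)*(z + 3)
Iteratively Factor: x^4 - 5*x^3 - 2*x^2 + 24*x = (x - 3)*(x^3 - 2*x^2 - 8*x) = x*(x - 3)*(x^2 - 2*x - 8) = x*(x - 4)*(x - 3)*(x + 2)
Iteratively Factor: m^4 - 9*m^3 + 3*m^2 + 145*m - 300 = (m - 5)*(m^3 - 4*m^2 - 17*m + 60) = (m - 5)^2*(m^2 + m - 12) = (m - 5)^2*(m - 3)*(m + 4)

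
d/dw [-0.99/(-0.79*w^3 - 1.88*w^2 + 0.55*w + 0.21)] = (-2.3463*w^2 - 3.7224*w + 0.5445)/(0.79*w^3 + 1.88*w^2 - 0.55*w - 0.21)^2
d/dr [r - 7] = 1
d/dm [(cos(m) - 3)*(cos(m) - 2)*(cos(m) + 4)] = (-3*cos(m)^2 + 2*cos(m) + 14)*sin(m)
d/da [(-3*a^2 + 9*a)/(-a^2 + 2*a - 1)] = 3*(a + 3)/(a^3 - 3*a^2 + 3*a - 1)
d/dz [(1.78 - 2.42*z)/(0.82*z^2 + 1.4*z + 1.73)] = (1.9844*z^2 - 2.9192*z - 6.6786)/(0.6724*z^4 + 2.296*z^3 + 4.7972*z^2 + 4.844*z + 2.9929)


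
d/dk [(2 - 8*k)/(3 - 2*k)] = -20/(2*k - 3)^2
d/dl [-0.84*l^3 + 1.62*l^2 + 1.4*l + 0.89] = -2.52*l^2 + 3.24*l + 1.4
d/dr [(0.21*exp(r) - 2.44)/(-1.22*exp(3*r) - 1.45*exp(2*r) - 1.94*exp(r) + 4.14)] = (0.5124*exp(3*r) - 8.6259*exp(2*r) - 7.076*exp(r) - 3.8642)*exp(r)/(1.4884*exp(6*r) + 3.538*exp(5*r) + 6.8361*exp(4*r) - 4.4756*exp(3*r) - 8.2424*exp(2*r) - 16.0632*exp(r) + 17.1396)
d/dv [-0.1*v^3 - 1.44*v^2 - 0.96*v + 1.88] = -0.3*v^2 - 2.88*v - 0.96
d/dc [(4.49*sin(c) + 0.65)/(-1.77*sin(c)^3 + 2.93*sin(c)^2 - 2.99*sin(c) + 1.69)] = (15.8946*sin(c)^3 - 9.7042*sin(c)^2 - 3.809*sin(c) + 9.5316)*cos(c)/(3.1329*sin(c)^6 - 10.3722*sin(c)^5 + 19.1695*sin(c)^4 - 23.504*sin(c)^3 + 18.8435*sin(c)^2 - 10.1062*sin(c) + 2.8561)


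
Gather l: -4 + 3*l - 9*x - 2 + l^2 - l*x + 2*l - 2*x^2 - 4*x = l^2 + l*(5 - x) - 2*x^2 - 13*x - 6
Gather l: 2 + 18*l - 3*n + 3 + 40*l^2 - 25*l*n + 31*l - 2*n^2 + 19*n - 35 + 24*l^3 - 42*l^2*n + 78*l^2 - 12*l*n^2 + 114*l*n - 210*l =24*l^3 + l^2*(118 - 42*n) + l*(-12*n^2 + 89*n - 161) - 2*n^2 + 16*n - 30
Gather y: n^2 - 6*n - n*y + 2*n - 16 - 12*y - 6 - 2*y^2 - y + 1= n^2 - 4*n - 2*y^2 + y*(-n - 13) - 21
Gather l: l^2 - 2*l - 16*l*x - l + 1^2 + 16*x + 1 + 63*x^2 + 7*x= l^2 + l*(-16*x - 3) + 63*x^2 + 23*x + 2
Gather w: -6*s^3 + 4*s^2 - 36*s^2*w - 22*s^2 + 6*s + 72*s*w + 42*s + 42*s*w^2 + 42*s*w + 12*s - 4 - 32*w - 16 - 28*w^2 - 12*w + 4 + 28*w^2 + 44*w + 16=-6*s^3 - 18*s^2 + 42*s*w^2 + 60*s + w*(-36*s^2 + 114*s)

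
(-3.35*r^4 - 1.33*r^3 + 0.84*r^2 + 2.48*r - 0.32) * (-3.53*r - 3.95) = 11.8255*r^5 + 17.9274*r^4 + 2.2883*r^3 - 12.0724*r^2 - 8.6664*r + 1.264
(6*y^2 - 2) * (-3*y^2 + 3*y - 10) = -18*y^4 + 18*y^3 - 54*y^2 - 6*y + 20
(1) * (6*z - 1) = 6*z - 1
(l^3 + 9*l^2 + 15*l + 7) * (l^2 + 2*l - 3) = l^5 + 11*l^4 + 30*l^3 + 10*l^2 - 31*l - 21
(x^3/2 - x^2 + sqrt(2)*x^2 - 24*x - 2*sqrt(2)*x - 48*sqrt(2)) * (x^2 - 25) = x^5/2 - x^4 + sqrt(2)*x^4 - 73*x^3/2 - 2*sqrt(2)*x^3 - 73*sqrt(2)*x^2 + 25*x^2 + 50*sqrt(2)*x + 600*x + 1200*sqrt(2)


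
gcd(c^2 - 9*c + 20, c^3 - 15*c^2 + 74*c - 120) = c^2 - 9*c + 20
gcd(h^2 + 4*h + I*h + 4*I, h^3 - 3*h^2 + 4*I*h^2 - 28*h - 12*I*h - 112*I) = h + 4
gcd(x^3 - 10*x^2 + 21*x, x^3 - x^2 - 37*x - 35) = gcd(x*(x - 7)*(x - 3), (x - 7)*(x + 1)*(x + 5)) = x - 7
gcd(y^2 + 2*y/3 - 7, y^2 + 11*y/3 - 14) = y - 7/3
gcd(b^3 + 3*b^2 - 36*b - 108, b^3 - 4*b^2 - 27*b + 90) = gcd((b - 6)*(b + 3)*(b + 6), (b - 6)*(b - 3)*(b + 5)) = b - 6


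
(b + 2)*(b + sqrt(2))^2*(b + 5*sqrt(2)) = b^4 + 2*b^3 + 7*sqrt(2)*b^3 + 14*sqrt(2)*b^2 + 22*b^2 + 10*sqrt(2)*b + 44*b + 20*sqrt(2)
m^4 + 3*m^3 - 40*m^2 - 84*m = m*(m - 6)*(m + 2)*(m + 7)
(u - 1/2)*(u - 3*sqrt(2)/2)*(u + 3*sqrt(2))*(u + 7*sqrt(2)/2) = u^4 - u^3/2 + 5*sqrt(2)*u^3 - 5*sqrt(2)*u^2/2 + 3*u^2/2 - 63*sqrt(2)*u/2 - 3*u/4 + 63*sqrt(2)/4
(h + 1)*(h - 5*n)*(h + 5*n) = h^3 + h^2 - 25*h*n^2 - 25*n^2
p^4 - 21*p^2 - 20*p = p*(p - 5)*(p + 1)*(p + 4)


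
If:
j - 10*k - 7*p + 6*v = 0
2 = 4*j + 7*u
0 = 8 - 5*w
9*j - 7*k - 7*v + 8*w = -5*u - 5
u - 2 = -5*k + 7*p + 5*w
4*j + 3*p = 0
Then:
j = 3578/10691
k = 217516/160365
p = -14312/32073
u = 1010/10691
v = 54019/32073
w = 8/5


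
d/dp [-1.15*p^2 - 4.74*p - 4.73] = -2.3*p - 4.74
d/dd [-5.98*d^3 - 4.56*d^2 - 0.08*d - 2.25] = -17.94*d^2 - 9.12*d - 0.08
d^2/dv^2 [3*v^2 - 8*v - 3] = 6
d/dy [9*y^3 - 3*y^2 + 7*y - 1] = 27*y^2 - 6*y + 7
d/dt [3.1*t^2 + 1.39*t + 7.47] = 6.2*t + 1.39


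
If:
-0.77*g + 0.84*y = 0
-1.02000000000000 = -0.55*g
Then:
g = 1.85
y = 1.70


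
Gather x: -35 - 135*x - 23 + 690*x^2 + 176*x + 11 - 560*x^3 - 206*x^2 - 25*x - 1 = -560*x^3 + 484*x^2 + 16*x - 48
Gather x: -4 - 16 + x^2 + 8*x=x^2 + 8*x - 20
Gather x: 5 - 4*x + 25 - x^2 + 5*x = -x^2 + x + 30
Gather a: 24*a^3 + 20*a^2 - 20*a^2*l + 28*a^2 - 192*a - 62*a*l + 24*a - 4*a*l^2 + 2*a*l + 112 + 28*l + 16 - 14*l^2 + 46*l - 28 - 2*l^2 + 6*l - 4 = 24*a^3 + a^2*(48 - 20*l) + a*(-4*l^2 - 60*l - 168) - 16*l^2 + 80*l + 96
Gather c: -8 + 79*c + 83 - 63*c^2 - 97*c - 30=-63*c^2 - 18*c + 45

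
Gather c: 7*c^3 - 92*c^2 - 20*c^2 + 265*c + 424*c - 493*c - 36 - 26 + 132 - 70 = 7*c^3 - 112*c^2 + 196*c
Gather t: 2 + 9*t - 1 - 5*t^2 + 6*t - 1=-5*t^2 + 15*t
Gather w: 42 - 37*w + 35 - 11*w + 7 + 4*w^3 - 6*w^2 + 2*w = 4*w^3 - 6*w^2 - 46*w + 84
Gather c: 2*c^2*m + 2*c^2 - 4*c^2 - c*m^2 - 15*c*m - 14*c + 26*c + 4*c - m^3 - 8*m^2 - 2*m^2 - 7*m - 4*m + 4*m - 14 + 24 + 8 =c^2*(2*m - 2) + c*(-m^2 - 15*m + 16) - m^3 - 10*m^2 - 7*m + 18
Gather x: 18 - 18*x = 18 - 18*x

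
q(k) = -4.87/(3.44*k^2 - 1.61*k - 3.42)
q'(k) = -4.87*(1.61 - 6.88*k)/(3.44*k^2 - 1.61*k - 3.42)^2 = (33.5056*k - 7.8407)/(-3.44*k^2 + 1.61*k + 3.42)^2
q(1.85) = -0.91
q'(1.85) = 1.87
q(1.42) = -3.96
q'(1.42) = 26.26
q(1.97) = -0.72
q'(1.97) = 1.27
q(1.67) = -1.40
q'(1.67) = 3.96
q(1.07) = 4.04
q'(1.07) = 19.31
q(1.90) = -0.82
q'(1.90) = 1.58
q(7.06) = -0.03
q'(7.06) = 0.01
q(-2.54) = -0.21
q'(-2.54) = -0.18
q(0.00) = 1.42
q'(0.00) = -0.67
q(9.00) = -0.02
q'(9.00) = 0.00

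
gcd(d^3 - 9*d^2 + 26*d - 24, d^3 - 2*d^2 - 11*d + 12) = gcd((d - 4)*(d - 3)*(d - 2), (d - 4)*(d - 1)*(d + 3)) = d - 4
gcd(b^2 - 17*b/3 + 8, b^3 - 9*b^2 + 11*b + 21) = b - 3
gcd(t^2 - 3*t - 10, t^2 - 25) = t - 5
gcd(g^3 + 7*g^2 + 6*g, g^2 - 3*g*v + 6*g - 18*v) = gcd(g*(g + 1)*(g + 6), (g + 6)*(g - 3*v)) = g + 6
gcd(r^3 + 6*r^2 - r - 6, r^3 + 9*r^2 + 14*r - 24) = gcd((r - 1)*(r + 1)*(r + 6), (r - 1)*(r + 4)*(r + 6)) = r^2 + 5*r - 6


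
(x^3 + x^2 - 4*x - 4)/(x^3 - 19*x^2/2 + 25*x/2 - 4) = 2*(x^3 + x^2 - 4*x - 4)/(2*x^3 - 19*x^2 + 25*x - 8)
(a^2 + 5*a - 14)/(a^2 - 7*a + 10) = (a + 7)/(a - 5)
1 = 1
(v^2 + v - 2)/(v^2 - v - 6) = (v - 1)/(v - 3)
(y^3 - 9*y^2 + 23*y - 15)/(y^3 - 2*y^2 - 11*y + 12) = (y^2 - 8*y + 15)/(y^2 - y - 12)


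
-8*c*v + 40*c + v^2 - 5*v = (-8*c + v)*(v - 5)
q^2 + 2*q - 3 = (q - 1)*(q + 3)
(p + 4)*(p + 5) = p^2 + 9*p + 20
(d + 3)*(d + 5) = d^2 + 8*d + 15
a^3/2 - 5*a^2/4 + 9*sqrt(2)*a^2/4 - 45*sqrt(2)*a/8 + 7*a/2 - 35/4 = (a/2 + sqrt(2)/2)*(a - 5/2)*(a + 7*sqrt(2)/2)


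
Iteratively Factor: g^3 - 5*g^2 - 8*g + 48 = (g + 3)*(g^2 - 8*g + 16) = (g - 4)*(g + 3)*(g - 4)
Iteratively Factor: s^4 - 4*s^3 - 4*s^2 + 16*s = (s - 2)*(s^3 - 2*s^2 - 8*s) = s*(s - 2)*(s^2 - 2*s - 8) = s*(s - 4)*(s - 2)*(s + 2)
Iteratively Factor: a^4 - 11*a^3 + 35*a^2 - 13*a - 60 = (a - 5)*(a^3 - 6*a^2 + 5*a + 12) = (a - 5)*(a - 4)*(a^2 - 2*a - 3) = (a - 5)*(a - 4)*(a + 1)*(a - 3)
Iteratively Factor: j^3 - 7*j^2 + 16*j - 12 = (j - 2)*(j^2 - 5*j + 6) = (j - 2)^2*(j - 3)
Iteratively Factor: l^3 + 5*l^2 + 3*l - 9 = (l + 3)*(l^2 + 2*l - 3) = (l - 1)*(l + 3)*(l + 3)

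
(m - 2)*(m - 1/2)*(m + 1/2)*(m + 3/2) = m^4 - m^3/2 - 13*m^2/4 + m/8 + 3/4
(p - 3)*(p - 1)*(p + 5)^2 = p^4 + 6*p^3 - 12*p^2 - 70*p + 75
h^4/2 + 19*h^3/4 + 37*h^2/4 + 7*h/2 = h*(h/2 + 1)*(h + 1/2)*(h + 7)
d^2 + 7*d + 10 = (d + 2)*(d + 5)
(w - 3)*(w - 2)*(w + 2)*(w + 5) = w^4 + 2*w^3 - 19*w^2 - 8*w + 60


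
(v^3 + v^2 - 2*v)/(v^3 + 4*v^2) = (v^2 + v - 2)/(v*(v + 4))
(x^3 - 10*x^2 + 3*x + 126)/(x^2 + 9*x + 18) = (x^2 - 13*x + 42)/(x + 6)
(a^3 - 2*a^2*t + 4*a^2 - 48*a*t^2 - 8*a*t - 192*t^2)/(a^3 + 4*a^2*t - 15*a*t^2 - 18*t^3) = (-a^2 + 8*a*t - 4*a + 32*t)/(-a^2 + 2*a*t + 3*t^2)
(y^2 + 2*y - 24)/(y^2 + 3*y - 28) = (y + 6)/(y + 7)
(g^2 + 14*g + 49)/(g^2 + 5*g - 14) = (g + 7)/(g - 2)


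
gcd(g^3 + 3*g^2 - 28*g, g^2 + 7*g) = g^2 + 7*g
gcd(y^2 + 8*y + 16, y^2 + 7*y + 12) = y + 4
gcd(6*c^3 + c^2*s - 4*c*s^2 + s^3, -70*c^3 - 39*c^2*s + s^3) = 1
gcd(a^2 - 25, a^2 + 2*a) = 1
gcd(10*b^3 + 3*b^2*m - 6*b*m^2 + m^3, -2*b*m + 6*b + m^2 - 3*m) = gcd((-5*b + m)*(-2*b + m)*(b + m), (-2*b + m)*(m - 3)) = 2*b - m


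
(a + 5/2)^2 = a^2 + 5*a + 25/4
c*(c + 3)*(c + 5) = c^3 + 8*c^2 + 15*c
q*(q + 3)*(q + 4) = q^3 + 7*q^2 + 12*q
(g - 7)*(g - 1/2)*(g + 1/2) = g^3 - 7*g^2 - g/4 + 7/4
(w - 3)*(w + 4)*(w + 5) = w^3 + 6*w^2 - 7*w - 60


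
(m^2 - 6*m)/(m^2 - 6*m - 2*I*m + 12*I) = m/(m - 2*I)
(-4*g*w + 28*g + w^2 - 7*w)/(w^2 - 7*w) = (-4*g + w)/w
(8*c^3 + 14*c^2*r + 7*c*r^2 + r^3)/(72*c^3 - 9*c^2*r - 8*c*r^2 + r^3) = (8*c^3 + 14*c^2*r + 7*c*r^2 + r^3)/(72*c^3 - 9*c^2*r - 8*c*r^2 + r^3)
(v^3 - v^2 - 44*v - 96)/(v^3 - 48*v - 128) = (v + 3)/(v + 4)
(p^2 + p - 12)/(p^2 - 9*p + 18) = (p + 4)/(p - 6)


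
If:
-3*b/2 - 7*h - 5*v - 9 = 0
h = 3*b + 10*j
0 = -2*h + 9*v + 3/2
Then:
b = -73*v/3 - 19/2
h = 9*v/2 + 3/4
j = 31*v/4 + 117/40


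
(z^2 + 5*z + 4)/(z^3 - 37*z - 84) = (z + 1)/(z^2 - 4*z - 21)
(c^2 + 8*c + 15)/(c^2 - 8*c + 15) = (c^2 + 8*c + 15)/(c^2 - 8*c + 15)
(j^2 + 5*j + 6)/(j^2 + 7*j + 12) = (j + 2)/(j + 4)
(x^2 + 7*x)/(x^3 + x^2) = (x + 7)/(x*(x + 1))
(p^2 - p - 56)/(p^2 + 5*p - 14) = (p - 8)/(p - 2)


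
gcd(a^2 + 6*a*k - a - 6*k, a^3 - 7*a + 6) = a - 1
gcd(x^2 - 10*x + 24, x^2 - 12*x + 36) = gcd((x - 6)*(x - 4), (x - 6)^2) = x - 6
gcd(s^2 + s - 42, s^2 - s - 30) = s - 6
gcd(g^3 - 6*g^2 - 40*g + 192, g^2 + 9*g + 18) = g + 6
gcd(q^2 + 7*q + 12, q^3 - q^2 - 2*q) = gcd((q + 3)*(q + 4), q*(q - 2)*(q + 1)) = 1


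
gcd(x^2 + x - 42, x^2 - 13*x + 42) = x - 6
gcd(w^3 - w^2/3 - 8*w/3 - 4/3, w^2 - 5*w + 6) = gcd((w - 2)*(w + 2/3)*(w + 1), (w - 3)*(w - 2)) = w - 2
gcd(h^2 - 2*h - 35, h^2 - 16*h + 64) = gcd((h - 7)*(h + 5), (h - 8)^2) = 1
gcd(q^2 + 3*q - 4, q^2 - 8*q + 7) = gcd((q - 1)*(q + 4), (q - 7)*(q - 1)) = q - 1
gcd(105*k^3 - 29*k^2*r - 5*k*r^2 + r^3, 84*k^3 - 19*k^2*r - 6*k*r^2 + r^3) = 21*k^2 - 10*k*r + r^2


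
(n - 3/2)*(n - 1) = n^2 - 5*n/2 + 3/2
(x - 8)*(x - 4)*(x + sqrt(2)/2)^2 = x^4 - 12*x^3 + sqrt(2)*x^3 - 12*sqrt(2)*x^2 + 65*x^2/2 - 6*x + 32*sqrt(2)*x + 16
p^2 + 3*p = p*(p + 3)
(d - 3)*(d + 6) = d^2 + 3*d - 18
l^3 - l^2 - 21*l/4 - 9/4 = (l - 3)*(l + 1/2)*(l + 3/2)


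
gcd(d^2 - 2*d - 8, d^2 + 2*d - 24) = d - 4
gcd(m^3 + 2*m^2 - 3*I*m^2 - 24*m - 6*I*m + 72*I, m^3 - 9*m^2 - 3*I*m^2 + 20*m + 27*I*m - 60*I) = m^2 + m*(-4 - 3*I) + 12*I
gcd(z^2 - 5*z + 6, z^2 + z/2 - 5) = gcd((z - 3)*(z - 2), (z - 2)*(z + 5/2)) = z - 2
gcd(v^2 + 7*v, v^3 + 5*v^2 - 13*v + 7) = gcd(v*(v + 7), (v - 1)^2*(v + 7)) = v + 7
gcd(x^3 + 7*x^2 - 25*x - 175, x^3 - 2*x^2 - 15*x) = x - 5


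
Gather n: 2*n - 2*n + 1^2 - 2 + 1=0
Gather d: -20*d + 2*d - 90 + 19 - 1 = -18*d - 72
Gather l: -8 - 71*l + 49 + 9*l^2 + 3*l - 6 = 9*l^2 - 68*l + 35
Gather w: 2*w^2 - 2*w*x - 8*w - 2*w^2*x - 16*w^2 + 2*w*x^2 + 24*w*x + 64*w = w^2*(-2*x - 14) + w*(2*x^2 + 22*x + 56)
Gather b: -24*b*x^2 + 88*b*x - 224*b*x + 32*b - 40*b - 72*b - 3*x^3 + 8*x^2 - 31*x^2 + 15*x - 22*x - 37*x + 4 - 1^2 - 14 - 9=b*(-24*x^2 - 136*x - 80) - 3*x^3 - 23*x^2 - 44*x - 20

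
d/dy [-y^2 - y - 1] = -2*y - 1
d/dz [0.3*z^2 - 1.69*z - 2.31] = 0.6*z - 1.69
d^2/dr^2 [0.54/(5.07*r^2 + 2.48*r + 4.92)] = (-27.761292*r^2 - 13.579488*r + 0.54*(10.14*r + 2.48)*(20.28*r + 4.96) - 26.939952)/(5.07*r^2 + 2.48*r + 4.92)^3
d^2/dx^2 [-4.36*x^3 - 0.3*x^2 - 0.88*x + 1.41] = -26.16*x - 0.6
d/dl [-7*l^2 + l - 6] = 1 - 14*l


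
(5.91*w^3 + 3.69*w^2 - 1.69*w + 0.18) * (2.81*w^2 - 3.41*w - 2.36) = 16.6071*w^5 - 9.7842*w^4 - 31.2794*w^3 - 2.4397*w^2 + 3.3746*w - 0.4248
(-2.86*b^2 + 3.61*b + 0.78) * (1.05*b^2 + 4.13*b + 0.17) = -3.003*b^4 - 8.0213*b^3 + 15.2421*b^2 + 3.8351*b + 0.1326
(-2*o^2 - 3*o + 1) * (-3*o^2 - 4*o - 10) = 6*o^4 + 17*o^3 + 29*o^2 + 26*o - 10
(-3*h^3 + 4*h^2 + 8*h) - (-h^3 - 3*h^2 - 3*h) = -2*h^3 + 7*h^2 + 11*h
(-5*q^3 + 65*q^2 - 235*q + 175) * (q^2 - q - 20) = -5*q^5 + 70*q^4 - 200*q^3 - 890*q^2 + 4525*q - 3500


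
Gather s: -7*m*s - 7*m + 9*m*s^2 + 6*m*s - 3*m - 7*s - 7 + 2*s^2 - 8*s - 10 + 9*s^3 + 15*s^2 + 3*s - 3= -10*m + 9*s^3 + s^2*(9*m + 17) + s*(-m - 12) - 20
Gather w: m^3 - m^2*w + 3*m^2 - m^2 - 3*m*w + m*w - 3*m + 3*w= m^3 + 2*m^2 - 3*m + w*(-m^2 - 2*m + 3)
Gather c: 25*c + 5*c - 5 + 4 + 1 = 30*c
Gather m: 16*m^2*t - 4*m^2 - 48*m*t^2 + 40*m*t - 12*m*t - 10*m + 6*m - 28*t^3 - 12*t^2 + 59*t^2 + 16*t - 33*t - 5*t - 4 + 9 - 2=m^2*(16*t - 4) + m*(-48*t^2 + 28*t - 4) - 28*t^3 + 47*t^2 - 22*t + 3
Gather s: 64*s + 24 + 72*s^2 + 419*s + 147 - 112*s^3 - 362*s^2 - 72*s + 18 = -112*s^3 - 290*s^2 + 411*s + 189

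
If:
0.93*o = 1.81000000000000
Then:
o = 1.95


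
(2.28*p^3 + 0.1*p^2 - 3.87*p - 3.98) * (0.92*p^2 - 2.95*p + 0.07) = 2.0976*p^5 - 6.634*p^4 - 3.6958*p^3 + 7.7619*p^2 + 11.4701*p - 0.2786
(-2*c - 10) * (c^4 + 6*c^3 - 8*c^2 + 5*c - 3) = -2*c^5 - 22*c^4 - 44*c^3 + 70*c^2 - 44*c + 30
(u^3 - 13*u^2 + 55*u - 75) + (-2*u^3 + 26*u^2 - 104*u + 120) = -u^3 + 13*u^2 - 49*u + 45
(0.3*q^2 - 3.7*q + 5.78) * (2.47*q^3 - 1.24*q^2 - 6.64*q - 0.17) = 0.741*q^5 - 9.511*q^4 + 16.8726*q^3 + 17.3498*q^2 - 37.7502*q - 0.9826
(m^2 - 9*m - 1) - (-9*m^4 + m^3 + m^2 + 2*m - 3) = 9*m^4 - m^3 - 11*m + 2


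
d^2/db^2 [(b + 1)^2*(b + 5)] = 6*b + 14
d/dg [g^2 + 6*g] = 2*g + 6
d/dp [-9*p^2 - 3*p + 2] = -18*p - 3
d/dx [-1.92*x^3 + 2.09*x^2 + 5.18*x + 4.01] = -5.76*x^2 + 4.18*x + 5.18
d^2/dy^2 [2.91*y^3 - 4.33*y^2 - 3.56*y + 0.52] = 17.46*y - 8.66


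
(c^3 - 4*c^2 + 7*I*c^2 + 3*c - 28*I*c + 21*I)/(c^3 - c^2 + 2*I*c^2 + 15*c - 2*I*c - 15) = (c^2 + c*(-3 + 7*I) - 21*I)/(c^2 + 2*I*c + 15)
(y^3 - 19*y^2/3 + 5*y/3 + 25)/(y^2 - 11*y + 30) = (y^2 - 4*y/3 - 5)/(y - 6)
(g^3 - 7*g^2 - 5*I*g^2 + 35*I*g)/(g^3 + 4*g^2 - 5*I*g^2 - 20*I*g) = (g - 7)/(g + 4)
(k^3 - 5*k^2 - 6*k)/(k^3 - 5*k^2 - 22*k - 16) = k*(k - 6)/(k^2 - 6*k - 16)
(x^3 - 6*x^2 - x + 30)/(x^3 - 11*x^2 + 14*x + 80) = (x - 3)/(x - 8)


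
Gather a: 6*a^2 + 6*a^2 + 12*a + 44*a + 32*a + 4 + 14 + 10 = 12*a^2 + 88*a + 28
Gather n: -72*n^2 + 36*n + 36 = -72*n^2 + 36*n + 36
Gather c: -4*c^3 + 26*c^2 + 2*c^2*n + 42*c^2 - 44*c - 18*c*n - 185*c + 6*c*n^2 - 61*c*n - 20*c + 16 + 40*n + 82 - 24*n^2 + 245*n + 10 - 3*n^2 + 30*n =-4*c^3 + c^2*(2*n + 68) + c*(6*n^2 - 79*n - 249) - 27*n^2 + 315*n + 108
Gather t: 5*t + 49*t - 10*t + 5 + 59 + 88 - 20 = 44*t + 132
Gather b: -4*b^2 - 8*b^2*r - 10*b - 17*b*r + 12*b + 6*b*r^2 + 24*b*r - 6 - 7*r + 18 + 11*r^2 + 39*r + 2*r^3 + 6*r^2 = b^2*(-8*r - 4) + b*(6*r^2 + 7*r + 2) + 2*r^3 + 17*r^2 + 32*r + 12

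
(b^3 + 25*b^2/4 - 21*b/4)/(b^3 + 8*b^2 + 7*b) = (b - 3/4)/(b + 1)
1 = 1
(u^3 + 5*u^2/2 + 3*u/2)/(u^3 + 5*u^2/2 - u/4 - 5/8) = 4*u*(2*u^2 + 5*u + 3)/(8*u^3 + 20*u^2 - 2*u - 5)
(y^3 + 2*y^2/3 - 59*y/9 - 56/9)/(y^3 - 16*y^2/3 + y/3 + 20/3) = (9*y^2 - 3*y - 56)/(3*(3*y^2 - 19*y + 20))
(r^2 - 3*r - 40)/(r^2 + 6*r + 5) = (r - 8)/(r + 1)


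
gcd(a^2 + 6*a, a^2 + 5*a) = a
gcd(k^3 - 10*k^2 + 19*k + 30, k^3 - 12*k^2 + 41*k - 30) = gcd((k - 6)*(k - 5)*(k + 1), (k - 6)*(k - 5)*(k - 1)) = k^2 - 11*k + 30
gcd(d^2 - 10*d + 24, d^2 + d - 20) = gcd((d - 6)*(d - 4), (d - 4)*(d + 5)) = d - 4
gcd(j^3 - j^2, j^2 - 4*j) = j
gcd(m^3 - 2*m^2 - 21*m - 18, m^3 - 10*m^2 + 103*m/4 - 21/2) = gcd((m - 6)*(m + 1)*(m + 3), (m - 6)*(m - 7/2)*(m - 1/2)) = m - 6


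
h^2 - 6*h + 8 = (h - 4)*(h - 2)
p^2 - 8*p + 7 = (p - 7)*(p - 1)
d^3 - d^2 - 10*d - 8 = (d - 4)*(d + 1)*(d + 2)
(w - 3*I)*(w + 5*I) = w^2 + 2*I*w + 15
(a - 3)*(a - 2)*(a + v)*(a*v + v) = a^4*v + a^3*v^2 - 4*a^3*v - 4*a^2*v^2 + a^2*v + a*v^2 + 6*a*v + 6*v^2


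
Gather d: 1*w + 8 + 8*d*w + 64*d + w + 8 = d*(8*w + 64) + 2*w + 16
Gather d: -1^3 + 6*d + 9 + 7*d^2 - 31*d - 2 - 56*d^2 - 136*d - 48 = -49*d^2 - 161*d - 42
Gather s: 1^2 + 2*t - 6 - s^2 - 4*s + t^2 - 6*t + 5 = -s^2 - 4*s + t^2 - 4*t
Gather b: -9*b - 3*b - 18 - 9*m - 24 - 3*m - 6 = -12*b - 12*m - 48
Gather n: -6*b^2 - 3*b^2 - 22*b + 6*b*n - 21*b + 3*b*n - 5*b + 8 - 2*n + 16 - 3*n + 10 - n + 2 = -9*b^2 - 48*b + n*(9*b - 6) + 36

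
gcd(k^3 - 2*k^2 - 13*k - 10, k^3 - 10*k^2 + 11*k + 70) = k^2 - 3*k - 10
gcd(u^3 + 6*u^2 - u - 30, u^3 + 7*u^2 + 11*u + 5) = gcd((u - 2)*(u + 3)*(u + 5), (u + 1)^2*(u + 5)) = u + 5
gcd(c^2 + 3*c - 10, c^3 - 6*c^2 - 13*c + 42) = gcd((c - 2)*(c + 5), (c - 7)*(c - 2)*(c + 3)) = c - 2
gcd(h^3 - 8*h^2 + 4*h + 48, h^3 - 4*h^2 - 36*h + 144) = h^2 - 10*h + 24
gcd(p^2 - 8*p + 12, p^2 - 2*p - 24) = p - 6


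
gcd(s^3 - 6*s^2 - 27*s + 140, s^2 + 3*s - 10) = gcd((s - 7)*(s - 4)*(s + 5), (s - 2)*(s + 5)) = s + 5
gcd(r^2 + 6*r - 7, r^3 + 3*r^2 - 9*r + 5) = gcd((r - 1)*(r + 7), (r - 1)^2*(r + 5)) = r - 1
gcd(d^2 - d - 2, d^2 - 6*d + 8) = d - 2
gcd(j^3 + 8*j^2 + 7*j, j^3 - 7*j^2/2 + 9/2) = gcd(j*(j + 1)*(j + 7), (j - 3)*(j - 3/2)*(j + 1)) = j + 1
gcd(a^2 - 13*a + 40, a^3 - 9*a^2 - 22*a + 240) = a - 8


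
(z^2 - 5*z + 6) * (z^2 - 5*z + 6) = z^4 - 10*z^3 + 37*z^2 - 60*z + 36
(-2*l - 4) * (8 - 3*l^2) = 6*l^3 + 12*l^2 - 16*l - 32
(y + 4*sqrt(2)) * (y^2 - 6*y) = y^3 - 6*y^2 + 4*sqrt(2)*y^2 - 24*sqrt(2)*y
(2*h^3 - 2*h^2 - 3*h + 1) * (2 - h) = -2*h^4 + 6*h^3 - h^2 - 7*h + 2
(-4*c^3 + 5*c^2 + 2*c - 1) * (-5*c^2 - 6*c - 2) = 20*c^5 - c^4 - 32*c^3 - 17*c^2 + 2*c + 2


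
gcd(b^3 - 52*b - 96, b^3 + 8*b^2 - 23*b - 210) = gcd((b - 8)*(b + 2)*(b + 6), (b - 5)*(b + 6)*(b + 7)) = b + 6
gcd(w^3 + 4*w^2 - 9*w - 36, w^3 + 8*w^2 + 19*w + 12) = w^2 + 7*w + 12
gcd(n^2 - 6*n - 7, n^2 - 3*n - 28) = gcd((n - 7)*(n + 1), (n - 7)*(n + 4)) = n - 7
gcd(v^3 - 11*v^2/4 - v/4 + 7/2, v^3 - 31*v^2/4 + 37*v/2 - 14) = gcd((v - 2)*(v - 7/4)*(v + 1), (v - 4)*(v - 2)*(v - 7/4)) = v^2 - 15*v/4 + 7/2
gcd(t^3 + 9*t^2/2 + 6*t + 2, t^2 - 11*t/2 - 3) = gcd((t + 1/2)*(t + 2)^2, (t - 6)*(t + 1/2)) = t + 1/2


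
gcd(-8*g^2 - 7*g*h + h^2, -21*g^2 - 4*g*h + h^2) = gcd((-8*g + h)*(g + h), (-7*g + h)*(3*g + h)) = 1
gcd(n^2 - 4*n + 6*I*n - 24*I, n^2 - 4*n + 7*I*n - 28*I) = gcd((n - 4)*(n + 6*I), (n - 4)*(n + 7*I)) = n - 4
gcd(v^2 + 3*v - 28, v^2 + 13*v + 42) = v + 7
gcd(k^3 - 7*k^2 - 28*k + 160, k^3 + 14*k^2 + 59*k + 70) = k + 5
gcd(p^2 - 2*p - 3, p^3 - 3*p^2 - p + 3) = p^2 - 2*p - 3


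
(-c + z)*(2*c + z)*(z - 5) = -2*c^2*z + 10*c^2 + c*z^2 - 5*c*z + z^3 - 5*z^2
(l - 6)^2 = l^2 - 12*l + 36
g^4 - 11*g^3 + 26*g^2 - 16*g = g*(g - 8)*(g - 2)*(g - 1)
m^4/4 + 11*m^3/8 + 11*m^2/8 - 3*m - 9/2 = (m/4 + 1/2)*(m - 3/2)*(m + 2)*(m + 3)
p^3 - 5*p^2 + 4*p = p*(p - 4)*(p - 1)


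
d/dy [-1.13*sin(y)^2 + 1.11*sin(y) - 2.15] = (1.11 - 2.26*sin(y))*cos(y)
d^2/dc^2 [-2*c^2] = -4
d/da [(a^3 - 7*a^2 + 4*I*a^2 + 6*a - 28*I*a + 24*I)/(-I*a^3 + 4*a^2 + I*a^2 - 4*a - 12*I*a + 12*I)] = 6*(I*a^2 + 4*a*(-2 + I) - 8 - 28*I)/(a^4 + 8*I*a^3 + 8*a^2 + 96*I*a + 144)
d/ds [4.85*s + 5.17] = 4.85000000000000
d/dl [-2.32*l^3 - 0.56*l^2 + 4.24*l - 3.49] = -6.96*l^2 - 1.12*l + 4.24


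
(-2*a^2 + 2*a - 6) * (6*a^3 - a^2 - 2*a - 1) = -12*a^5 + 14*a^4 - 34*a^3 + 4*a^2 + 10*a + 6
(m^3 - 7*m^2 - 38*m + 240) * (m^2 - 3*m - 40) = m^5 - 10*m^4 - 57*m^3 + 634*m^2 + 800*m - 9600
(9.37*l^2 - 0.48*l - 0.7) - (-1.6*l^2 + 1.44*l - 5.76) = 10.97*l^2 - 1.92*l + 5.06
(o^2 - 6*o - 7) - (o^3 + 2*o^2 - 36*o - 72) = -o^3 - o^2 + 30*o + 65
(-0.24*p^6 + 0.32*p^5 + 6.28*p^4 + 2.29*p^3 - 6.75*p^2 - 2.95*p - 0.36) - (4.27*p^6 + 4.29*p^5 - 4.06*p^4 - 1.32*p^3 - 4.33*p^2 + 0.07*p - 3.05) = -4.51*p^6 - 3.97*p^5 + 10.34*p^4 + 3.61*p^3 - 2.42*p^2 - 3.02*p + 2.69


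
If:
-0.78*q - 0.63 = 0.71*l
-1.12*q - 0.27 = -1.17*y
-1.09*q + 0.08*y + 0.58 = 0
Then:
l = -1.54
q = 0.59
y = 0.80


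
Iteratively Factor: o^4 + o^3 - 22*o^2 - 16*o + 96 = (o - 2)*(o^3 + 3*o^2 - 16*o - 48) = (o - 2)*(o + 3)*(o^2 - 16) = (o - 2)*(o + 3)*(o + 4)*(o - 4)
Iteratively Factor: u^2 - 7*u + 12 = (u - 3)*(u - 4)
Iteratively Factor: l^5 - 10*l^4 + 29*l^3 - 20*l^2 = (l - 4)*(l^4 - 6*l^3 + 5*l^2) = (l - 5)*(l - 4)*(l^3 - l^2) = l*(l - 5)*(l - 4)*(l^2 - l) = l^2*(l - 5)*(l - 4)*(l - 1)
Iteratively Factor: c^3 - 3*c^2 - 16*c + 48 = (c - 4)*(c^2 + c - 12) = (c - 4)*(c + 4)*(c - 3)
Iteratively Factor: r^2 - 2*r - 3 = (r - 3)*(r + 1)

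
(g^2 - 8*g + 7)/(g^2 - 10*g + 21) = (g - 1)/(g - 3)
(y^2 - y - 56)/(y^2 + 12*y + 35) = (y - 8)/(y + 5)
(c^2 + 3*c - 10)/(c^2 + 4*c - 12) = (c + 5)/(c + 6)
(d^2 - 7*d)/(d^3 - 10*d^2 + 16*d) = (d - 7)/(d^2 - 10*d + 16)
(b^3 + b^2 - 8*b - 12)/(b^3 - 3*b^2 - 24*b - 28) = (b - 3)/(b - 7)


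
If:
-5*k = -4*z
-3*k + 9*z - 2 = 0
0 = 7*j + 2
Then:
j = -2/7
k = 8/33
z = 10/33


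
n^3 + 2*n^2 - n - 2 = (n - 1)*(n + 1)*(n + 2)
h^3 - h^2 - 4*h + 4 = (h - 2)*(h - 1)*(h + 2)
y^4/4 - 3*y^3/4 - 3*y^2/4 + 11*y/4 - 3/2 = (y/4 + 1/2)*(y - 3)*(y - 1)^2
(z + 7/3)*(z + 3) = z^2 + 16*z/3 + 7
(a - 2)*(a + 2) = a^2 - 4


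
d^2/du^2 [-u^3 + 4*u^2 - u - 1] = 8 - 6*u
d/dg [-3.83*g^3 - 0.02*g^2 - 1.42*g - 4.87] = -11.49*g^2 - 0.04*g - 1.42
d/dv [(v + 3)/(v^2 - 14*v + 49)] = (-v - 13)/(v^3 - 21*v^2 + 147*v - 343)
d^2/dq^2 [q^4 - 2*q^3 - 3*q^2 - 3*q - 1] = 12*q^2 - 12*q - 6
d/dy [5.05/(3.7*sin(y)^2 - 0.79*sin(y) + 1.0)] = (3.9895 - 37.37*sin(y))*cos(y)/(3.7*sin(y)^2 - 0.79*sin(y) + 1.0)^2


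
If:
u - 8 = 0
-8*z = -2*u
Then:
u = 8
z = 2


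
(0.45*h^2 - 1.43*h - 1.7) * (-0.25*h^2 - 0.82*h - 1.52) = -0.1125*h^4 - 0.0115*h^3 + 0.9136*h^2 + 3.5676*h + 2.584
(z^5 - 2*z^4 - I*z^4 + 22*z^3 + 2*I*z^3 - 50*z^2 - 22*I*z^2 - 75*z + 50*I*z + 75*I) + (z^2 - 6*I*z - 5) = z^5 - 2*z^4 - I*z^4 + 22*z^3 + 2*I*z^3 - 49*z^2 - 22*I*z^2 - 75*z + 44*I*z - 5 + 75*I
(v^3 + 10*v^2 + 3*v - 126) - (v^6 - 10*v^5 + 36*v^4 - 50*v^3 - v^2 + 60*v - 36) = -v^6 + 10*v^5 - 36*v^4 + 51*v^3 + 11*v^2 - 57*v - 90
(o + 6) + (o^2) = o^2 + o + 6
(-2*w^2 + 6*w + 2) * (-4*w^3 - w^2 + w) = 8*w^5 - 22*w^4 - 16*w^3 + 4*w^2 + 2*w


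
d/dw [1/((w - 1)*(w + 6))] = (-2*w - 5)/(w^4 + 10*w^3 + 13*w^2 - 60*w + 36)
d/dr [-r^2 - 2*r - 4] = -2*r - 2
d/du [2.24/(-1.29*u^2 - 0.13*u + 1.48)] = (5.7792*u + 0.2912)/(1.29*u^2 + 0.13*u - 1.48)^2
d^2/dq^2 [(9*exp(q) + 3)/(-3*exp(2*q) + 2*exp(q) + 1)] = -3*(exp(q) + 1)*exp(q)/(exp(3*q) - 3*exp(2*q) + 3*exp(q) - 1)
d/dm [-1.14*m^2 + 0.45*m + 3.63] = 0.45 - 2.28*m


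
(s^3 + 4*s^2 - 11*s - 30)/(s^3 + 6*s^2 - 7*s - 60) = (s + 2)/(s + 4)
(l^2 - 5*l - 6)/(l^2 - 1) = (l - 6)/(l - 1)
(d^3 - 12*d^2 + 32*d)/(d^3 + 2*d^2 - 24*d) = (d - 8)/(d + 6)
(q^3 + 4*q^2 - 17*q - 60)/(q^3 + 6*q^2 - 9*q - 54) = (q^2 + q - 20)/(q^2 + 3*q - 18)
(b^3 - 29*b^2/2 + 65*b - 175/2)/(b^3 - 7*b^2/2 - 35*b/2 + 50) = (b - 7)/(b + 4)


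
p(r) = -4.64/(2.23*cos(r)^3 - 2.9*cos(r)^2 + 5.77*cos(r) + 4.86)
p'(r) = -4.64*(6.69*sin(r)*cos(r)^2 - 5.8*sin(r)*cos(r) + 5.77*sin(r))/(2.23*cos(r)^3 - 2.9*cos(r)^2 + 5.77*cos(r) + 4.86)^2 = (-31.0416*cos(r)^2 + 26.912*cos(r) - 26.7728)*sin(r)/(2.23*cos(r)^3 - 2.9*cos(r)^2 + 5.77*cos(r) + 4.86)^2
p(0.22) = -0.47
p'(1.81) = -3.11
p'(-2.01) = 13.56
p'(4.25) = 17.62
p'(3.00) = -0.34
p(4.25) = -3.07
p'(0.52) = -0.16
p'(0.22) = -0.07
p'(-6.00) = -0.09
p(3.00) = 0.79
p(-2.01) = -2.71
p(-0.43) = -0.49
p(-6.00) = -0.48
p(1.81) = -1.41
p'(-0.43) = 0.13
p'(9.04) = -1.30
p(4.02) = 7.93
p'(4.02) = 127.13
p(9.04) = 0.98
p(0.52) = -0.51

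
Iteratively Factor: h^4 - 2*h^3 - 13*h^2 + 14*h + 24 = (h - 2)*(h^3 - 13*h - 12) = (h - 4)*(h - 2)*(h^2 + 4*h + 3) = (h - 4)*(h - 2)*(h + 1)*(h + 3)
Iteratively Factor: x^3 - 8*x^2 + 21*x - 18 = (x - 3)*(x^2 - 5*x + 6) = (x - 3)*(x - 2)*(x - 3)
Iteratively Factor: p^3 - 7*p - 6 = (p + 2)*(p^2 - 2*p - 3) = (p + 1)*(p + 2)*(p - 3)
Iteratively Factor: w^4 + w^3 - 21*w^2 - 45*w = (w - 5)*(w^3 + 6*w^2 + 9*w) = (w - 5)*(w + 3)*(w^2 + 3*w) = (w - 5)*(w + 3)^2*(w)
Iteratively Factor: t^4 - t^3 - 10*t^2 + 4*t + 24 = (t - 3)*(t^3 + 2*t^2 - 4*t - 8) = (t - 3)*(t - 2)*(t^2 + 4*t + 4) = (t - 3)*(t - 2)*(t + 2)*(t + 2)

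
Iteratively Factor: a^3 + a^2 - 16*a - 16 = (a + 1)*(a^2 - 16) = (a + 1)*(a + 4)*(a - 4)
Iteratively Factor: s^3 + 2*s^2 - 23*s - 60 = (s + 3)*(s^2 - s - 20) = (s - 5)*(s + 3)*(s + 4)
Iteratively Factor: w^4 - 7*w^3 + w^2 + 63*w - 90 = (w + 3)*(w^3 - 10*w^2 + 31*w - 30) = (w - 5)*(w + 3)*(w^2 - 5*w + 6) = (w - 5)*(w - 2)*(w + 3)*(w - 3)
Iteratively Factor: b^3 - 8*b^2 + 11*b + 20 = (b - 5)*(b^2 - 3*b - 4) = (b - 5)*(b - 4)*(b + 1)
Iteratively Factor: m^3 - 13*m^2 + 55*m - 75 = (m - 3)*(m^2 - 10*m + 25) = (m - 5)*(m - 3)*(m - 5)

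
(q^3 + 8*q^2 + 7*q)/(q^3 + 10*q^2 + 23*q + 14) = q/(q + 2)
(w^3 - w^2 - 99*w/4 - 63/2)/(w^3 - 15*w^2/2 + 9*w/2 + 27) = (w + 7/2)/(w - 3)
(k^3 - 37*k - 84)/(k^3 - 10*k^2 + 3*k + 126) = (k + 4)/(k - 6)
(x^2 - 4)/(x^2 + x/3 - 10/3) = 3*(x - 2)/(3*x - 5)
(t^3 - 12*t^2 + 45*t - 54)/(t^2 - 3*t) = t - 9 + 18/t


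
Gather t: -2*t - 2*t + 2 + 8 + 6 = 16 - 4*t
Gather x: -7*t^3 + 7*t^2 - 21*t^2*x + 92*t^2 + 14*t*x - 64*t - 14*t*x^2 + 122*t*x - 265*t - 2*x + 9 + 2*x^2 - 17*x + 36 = -7*t^3 + 99*t^2 - 329*t + x^2*(2 - 14*t) + x*(-21*t^2 + 136*t - 19) + 45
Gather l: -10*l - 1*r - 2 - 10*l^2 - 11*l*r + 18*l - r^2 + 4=-10*l^2 + l*(8 - 11*r) - r^2 - r + 2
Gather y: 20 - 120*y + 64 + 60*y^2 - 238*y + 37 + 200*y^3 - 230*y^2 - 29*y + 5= 200*y^3 - 170*y^2 - 387*y + 126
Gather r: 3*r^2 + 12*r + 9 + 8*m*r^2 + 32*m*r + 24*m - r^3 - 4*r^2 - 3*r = 24*m - r^3 + r^2*(8*m - 1) + r*(32*m + 9) + 9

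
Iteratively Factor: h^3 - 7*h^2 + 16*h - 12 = (h - 2)*(h^2 - 5*h + 6) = (h - 2)^2*(h - 3)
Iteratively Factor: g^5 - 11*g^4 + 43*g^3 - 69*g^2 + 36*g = (g - 3)*(g^4 - 8*g^3 + 19*g^2 - 12*g) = (g - 3)^2*(g^3 - 5*g^2 + 4*g) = (g - 4)*(g - 3)^2*(g^2 - g) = (g - 4)*(g - 3)^2*(g - 1)*(g)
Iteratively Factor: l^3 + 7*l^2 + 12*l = (l + 3)*(l^2 + 4*l) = l*(l + 3)*(l + 4)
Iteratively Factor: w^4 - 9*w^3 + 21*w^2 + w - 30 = (w - 5)*(w^3 - 4*w^2 + w + 6) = (w - 5)*(w - 3)*(w^2 - w - 2) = (w - 5)*(w - 3)*(w + 1)*(w - 2)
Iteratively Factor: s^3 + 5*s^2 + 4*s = (s + 4)*(s^2 + s) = (s + 1)*(s + 4)*(s)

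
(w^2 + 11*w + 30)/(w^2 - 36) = (w + 5)/(w - 6)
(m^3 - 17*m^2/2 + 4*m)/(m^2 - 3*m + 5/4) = 2*m*(m - 8)/(2*m - 5)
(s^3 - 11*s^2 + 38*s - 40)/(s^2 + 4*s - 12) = (s^2 - 9*s + 20)/(s + 6)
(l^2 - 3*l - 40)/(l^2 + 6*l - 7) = (l^2 - 3*l - 40)/(l^2 + 6*l - 7)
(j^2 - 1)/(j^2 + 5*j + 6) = (j^2 - 1)/(j^2 + 5*j + 6)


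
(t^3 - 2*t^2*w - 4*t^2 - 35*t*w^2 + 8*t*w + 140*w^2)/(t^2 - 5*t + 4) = (t^2 - 2*t*w - 35*w^2)/(t - 1)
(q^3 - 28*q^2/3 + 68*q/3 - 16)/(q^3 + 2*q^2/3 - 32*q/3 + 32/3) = (q - 6)/(q + 4)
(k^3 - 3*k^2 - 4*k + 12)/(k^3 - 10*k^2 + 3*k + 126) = (k^3 - 3*k^2 - 4*k + 12)/(k^3 - 10*k^2 + 3*k + 126)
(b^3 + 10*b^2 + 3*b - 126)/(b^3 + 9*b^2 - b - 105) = (b + 6)/(b + 5)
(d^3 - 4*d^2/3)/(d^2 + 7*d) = d*(3*d - 4)/(3*(d + 7))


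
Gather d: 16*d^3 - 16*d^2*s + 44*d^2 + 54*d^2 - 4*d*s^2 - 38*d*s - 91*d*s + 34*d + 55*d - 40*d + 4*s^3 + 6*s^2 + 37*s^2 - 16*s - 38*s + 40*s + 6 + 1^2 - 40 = 16*d^3 + d^2*(98 - 16*s) + d*(-4*s^2 - 129*s + 49) + 4*s^3 + 43*s^2 - 14*s - 33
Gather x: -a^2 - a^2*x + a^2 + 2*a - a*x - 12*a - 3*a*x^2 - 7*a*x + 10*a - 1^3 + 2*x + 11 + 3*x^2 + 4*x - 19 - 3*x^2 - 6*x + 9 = -3*a*x^2 + x*(-a^2 - 8*a)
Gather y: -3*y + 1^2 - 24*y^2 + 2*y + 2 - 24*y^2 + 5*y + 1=-48*y^2 + 4*y + 4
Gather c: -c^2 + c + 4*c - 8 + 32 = -c^2 + 5*c + 24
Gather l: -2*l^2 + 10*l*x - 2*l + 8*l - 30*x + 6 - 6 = -2*l^2 + l*(10*x + 6) - 30*x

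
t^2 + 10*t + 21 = (t + 3)*(t + 7)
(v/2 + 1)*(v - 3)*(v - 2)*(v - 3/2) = v^4/2 - 9*v^3/4 + v^2/4 + 9*v - 9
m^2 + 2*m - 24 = (m - 4)*(m + 6)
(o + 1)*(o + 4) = o^2 + 5*o + 4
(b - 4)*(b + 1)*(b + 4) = b^3 + b^2 - 16*b - 16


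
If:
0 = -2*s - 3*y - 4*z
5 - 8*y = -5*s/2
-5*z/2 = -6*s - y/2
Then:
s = -190/1023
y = 580/1023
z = -340/1023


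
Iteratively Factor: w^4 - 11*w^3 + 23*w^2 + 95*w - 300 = (w - 5)*(w^3 - 6*w^2 - 7*w + 60) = (w - 5)^2*(w^2 - w - 12) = (w - 5)^2*(w + 3)*(w - 4)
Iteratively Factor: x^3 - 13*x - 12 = (x + 3)*(x^2 - 3*x - 4) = (x - 4)*(x + 3)*(x + 1)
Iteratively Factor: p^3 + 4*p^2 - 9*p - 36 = (p - 3)*(p^2 + 7*p + 12) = (p - 3)*(p + 3)*(p + 4)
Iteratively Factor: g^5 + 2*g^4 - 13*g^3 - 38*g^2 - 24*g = (g + 3)*(g^4 - g^3 - 10*g^2 - 8*g) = (g + 1)*(g + 3)*(g^3 - 2*g^2 - 8*g) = (g + 1)*(g + 2)*(g + 3)*(g^2 - 4*g) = (g - 4)*(g + 1)*(g + 2)*(g + 3)*(g)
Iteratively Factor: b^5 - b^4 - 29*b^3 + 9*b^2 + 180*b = (b)*(b^4 - b^3 - 29*b^2 + 9*b + 180) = b*(b - 3)*(b^3 + 2*b^2 - 23*b - 60) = b*(b - 3)*(b + 3)*(b^2 - b - 20) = b*(b - 5)*(b - 3)*(b + 3)*(b + 4)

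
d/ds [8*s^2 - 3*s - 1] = 16*s - 3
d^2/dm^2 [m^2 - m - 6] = 2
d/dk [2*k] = 2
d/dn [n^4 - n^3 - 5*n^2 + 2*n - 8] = 4*n^3 - 3*n^2 - 10*n + 2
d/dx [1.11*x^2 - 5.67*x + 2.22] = 2.22*x - 5.67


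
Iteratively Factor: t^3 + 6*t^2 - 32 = (t + 4)*(t^2 + 2*t - 8) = (t - 2)*(t + 4)*(t + 4)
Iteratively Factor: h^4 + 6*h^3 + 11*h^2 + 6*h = (h + 1)*(h^3 + 5*h^2 + 6*h) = (h + 1)*(h + 2)*(h^2 + 3*h) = h*(h + 1)*(h + 2)*(h + 3)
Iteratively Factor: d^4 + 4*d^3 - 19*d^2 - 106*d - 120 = (d - 5)*(d^3 + 9*d^2 + 26*d + 24) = (d - 5)*(d + 4)*(d^2 + 5*d + 6) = (d - 5)*(d + 3)*(d + 4)*(d + 2)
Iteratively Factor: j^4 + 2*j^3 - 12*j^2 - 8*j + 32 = (j - 2)*(j^3 + 4*j^2 - 4*j - 16) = (j - 2)*(j + 4)*(j^2 - 4) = (j - 2)*(j + 2)*(j + 4)*(j - 2)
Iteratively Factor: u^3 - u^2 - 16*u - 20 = (u + 2)*(u^2 - 3*u - 10) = (u - 5)*(u + 2)*(u + 2)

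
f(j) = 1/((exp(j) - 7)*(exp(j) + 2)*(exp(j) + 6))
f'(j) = -exp(j)/((exp(j) - 7)*(exp(j) + 2)*(exp(j) + 6)^2) - exp(j)/((exp(j) - 7)*(exp(j) + 2)^2*(exp(j) + 6)) - exp(j)/((exp(j) - 7)^2*(exp(j) + 2)*(exp(j) + 6)) = (-(exp(j) - 7)*(exp(j) + 2) - (exp(j) - 7)*(exp(j) + 6) - (exp(j) + 2)*(exp(j) + 6))*exp(j)/((exp(j) - 7)^2*(exp(j) + 2)^2*(exp(j) + 6)^2)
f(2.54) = 0.00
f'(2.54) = -0.00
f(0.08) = -0.01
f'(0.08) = 0.00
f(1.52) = -0.01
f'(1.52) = -0.00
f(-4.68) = -0.01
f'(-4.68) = 0.00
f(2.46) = 0.00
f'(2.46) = -0.00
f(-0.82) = -0.01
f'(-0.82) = 0.00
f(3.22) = 0.00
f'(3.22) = -0.00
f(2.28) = 0.00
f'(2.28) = -0.01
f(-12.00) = -0.01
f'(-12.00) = 0.00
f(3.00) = 0.00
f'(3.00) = 0.00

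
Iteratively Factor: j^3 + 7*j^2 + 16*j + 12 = (j + 2)*(j^2 + 5*j + 6) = (j + 2)^2*(j + 3)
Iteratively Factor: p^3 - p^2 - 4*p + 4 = (p + 2)*(p^2 - 3*p + 2) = (p - 1)*(p + 2)*(p - 2)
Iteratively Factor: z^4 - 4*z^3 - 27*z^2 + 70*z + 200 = (z + 4)*(z^3 - 8*z^2 + 5*z + 50) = (z - 5)*(z + 4)*(z^2 - 3*z - 10) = (z - 5)^2*(z + 4)*(z + 2)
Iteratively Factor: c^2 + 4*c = (c)*(c + 4)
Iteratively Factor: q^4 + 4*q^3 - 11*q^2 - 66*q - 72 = (q - 4)*(q^3 + 8*q^2 + 21*q + 18) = (q - 4)*(q + 2)*(q^2 + 6*q + 9) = (q - 4)*(q + 2)*(q + 3)*(q + 3)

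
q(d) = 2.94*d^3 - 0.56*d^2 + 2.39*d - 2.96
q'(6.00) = 313.19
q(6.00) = 626.26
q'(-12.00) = 1285.91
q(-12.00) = -5192.60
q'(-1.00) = 12.33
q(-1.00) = -8.85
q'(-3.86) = 138.13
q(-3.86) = -189.62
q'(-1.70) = 29.78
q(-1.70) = -23.09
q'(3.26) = 92.47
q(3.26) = 100.74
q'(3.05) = 81.02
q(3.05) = 82.54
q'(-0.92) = 10.89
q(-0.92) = -7.92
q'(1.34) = 16.73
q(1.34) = 6.31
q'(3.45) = 103.51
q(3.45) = 119.35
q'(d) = 8.82*d^2 - 1.12*d + 2.39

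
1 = 1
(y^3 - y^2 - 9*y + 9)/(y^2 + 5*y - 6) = (y^2 - 9)/(y + 6)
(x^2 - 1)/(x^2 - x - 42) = (1 - x^2)/(-x^2 + x + 42)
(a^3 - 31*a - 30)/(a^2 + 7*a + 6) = (a^2 - a - 30)/(a + 6)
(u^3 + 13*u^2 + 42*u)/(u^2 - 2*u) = (u^2 + 13*u + 42)/(u - 2)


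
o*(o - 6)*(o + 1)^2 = o^4 - 4*o^3 - 11*o^2 - 6*o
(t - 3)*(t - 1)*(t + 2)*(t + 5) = t^4 + 3*t^3 - 15*t^2 - 19*t + 30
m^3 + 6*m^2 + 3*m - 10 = (m - 1)*(m + 2)*(m + 5)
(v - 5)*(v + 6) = v^2 + v - 30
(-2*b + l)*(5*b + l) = -10*b^2 + 3*b*l + l^2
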